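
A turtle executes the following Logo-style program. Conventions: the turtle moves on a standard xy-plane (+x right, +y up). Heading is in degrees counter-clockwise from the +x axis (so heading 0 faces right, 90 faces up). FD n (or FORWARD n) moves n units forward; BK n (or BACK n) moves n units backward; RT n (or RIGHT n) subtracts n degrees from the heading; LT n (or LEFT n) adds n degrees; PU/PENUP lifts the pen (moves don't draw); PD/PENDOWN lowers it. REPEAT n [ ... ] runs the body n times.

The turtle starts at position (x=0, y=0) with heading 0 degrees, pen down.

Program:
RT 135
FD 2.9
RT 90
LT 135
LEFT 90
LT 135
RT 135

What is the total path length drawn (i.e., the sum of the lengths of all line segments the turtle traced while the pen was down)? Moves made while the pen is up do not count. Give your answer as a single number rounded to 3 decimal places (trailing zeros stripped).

Answer: 2.9

Derivation:
Executing turtle program step by step:
Start: pos=(0,0), heading=0, pen down
RT 135: heading 0 -> 225
FD 2.9: (0,0) -> (-2.051,-2.051) [heading=225, draw]
RT 90: heading 225 -> 135
LT 135: heading 135 -> 270
LT 90: heading 270 -> 0
LT 135: heading 0 -> 135
RT 135: heading 135 -> 0
Final: pos=(-2.051,-2.051), heading=0, 1 segment(s) drawn

Segment lengths:
  seg 1: (0,0) -> (-2.051,-2.051), length = 2.9
Total = 2.9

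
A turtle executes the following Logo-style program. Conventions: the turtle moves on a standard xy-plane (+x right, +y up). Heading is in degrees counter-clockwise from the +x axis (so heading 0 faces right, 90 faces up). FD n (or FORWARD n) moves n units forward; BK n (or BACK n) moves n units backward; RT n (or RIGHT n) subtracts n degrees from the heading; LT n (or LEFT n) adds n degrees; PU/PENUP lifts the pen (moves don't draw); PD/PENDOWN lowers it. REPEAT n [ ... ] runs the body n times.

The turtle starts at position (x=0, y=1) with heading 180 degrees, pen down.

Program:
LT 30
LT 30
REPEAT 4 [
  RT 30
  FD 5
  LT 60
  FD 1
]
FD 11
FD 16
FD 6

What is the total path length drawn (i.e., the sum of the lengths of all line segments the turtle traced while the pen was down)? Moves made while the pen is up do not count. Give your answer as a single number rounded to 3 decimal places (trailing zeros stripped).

Answer: 57

Derivation:
Executing turtle program step by step:
Start: pos=(0,1), heading=180, pen down
LT 30: heading 180 -> 210
LT 30: heading 210 -> 240
REPEAT 4 [
  -- iteration 1/4 --
  RT 30: heading 240 -> 210
  FD 5: (0,1) -> (-4.33,-1.5) [heading=210, draw]
  LT 60: heading 210 -> 270
  FD 1: (-4.33,-1.5) -> (-4.33,-2.5) [heading=270, draw]
  -- iteration 2/4 --
  RT 30: heading 270 -> 240
  FD 5: (-4.33,-2.5) -> (-6.83,-6.83) [heading=240, draw]
  LT 60: heading 240 -> 300
  FD 1: (-6.83,-6.83) -> (-6.33,-7.696) [heading=300, draw]
  -- iteration 3/4 --
  RT 30: heading 300 -> 270
  FD 5: (-6.33,-7.696) -> (-6.33,-12.696) [heading=270, draw]
  LT 60: heading 270 -> 330
  FD 1: (-6.33,-12.696) -> (-5.464,-13.196) [heading=330, draw]
  -- iteration 4/4 --
  RT 30: heading 330 -> 300
  FD 5: (-5.464,-13.196) -> (-2.964,-17.526) [heading=300, draw]
  LT 60: heading 300 -> 0
  FD 1: (-2.964,-17.526) -> (-1.964,-17.526) [heading=0, draw]
]
FD 11: (-1.964,-17.526) -> (9.036,-17.526) [heading=0, draw]
FD 16: (9.036,-17.526) -> (25.036,-17.526) [heading=0, draw]
FD 6: (25.036,-17.526) -> (31.036,-17.526) [heading=0, draw]
Final: pos=(31.036,-17.526), heading=0, 11 segment(s) drawn

Segment lengths:
  seg 1: (0,1) -> (-4.33,-1.5), length = 5
  seg 2: (-4.33,-1.5) -> (-4.33,-2.5), length = 1
  seg 3: (-4.33,-2.5) -> (-6.83,-6.83), length = 5
  seg 4: (-6.83,-6.83) -> (-6.33,-7.696), length = 1
  seg 5: (-6.33,-7.696) -> (-6.33,-12.696), length = 5
  seg 6: (-6.33,-12.696) -> (-5.464,-13.196), length = 1
  seg 7: (-5.464,-13.196) -> (-2.964,-17.526), length = 5
  seg 8: (-2.964,-17.526) -> (-1.964,-17.526), length = 1
  seg 9: (-1.964,-17.526) -> (9.036,-17.526), length = 11
  seg 10: (9.036,-17.526) -> (25.036,-17.526), length = 16
  seg 11: (25.036,-17.526) -> (31.036,-17.526), length = 6
Total = 57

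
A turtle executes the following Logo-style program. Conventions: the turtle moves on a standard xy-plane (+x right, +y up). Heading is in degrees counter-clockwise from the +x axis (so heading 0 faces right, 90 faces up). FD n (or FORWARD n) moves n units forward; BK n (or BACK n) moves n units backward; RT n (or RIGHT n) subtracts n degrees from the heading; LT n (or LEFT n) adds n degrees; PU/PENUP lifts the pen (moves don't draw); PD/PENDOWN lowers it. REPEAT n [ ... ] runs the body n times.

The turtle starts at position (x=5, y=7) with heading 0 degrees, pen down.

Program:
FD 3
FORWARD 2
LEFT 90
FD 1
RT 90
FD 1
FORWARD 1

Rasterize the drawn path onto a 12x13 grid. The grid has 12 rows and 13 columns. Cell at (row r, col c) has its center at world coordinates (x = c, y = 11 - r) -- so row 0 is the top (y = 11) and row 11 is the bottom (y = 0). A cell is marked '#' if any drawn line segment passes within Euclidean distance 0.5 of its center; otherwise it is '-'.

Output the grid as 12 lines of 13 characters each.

Answer: -------------
-------------
-------------
----------###
-----######--
-------------
-------------
-------------
-------------
-------------
-------------
-------------

Derivation:
Segment 0: (5,7) -> (8,7)
Segment 1: (8,7) -> (10,7)
Segment 2: (10,7) -> (10,8)
Segment 3: (10,8) -> (11,8)
Segment 4: (11,8) -> (12,8)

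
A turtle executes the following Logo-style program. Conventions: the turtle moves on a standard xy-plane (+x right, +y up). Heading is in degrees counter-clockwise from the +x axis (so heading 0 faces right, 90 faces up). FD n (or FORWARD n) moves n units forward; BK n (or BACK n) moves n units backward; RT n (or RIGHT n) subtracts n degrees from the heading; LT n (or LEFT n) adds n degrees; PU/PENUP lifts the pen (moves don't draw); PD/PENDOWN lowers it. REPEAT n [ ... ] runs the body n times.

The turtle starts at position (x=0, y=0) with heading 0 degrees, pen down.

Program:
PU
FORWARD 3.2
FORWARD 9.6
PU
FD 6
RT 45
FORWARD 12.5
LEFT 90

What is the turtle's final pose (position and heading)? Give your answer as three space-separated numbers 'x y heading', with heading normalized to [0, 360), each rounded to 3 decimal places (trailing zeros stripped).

Answer: 27.639 -8.839 45

Derivation:
Executing turtle program step by step:
Start: pos=(0,0), heading=0, pen down
PU: pen up
FD 3.2: (0,0) -> (3.2,0) [heading=0, move]
FD 9.6: (3.2,0) -> (12.8,0) [heading=0, move]
PU: pen up
FD 6: (12.8,0) -> (18.8,0) [heading=0, move]
RT 45: heading 0 -> 315
FD 12.5: (18.8,0) -> (27.639,-8.839) [heading=315, move]
LT 90: heading 315 -> 45
Final: pos=(27.639,-8.839), heading=45, 0 segment(s) drawn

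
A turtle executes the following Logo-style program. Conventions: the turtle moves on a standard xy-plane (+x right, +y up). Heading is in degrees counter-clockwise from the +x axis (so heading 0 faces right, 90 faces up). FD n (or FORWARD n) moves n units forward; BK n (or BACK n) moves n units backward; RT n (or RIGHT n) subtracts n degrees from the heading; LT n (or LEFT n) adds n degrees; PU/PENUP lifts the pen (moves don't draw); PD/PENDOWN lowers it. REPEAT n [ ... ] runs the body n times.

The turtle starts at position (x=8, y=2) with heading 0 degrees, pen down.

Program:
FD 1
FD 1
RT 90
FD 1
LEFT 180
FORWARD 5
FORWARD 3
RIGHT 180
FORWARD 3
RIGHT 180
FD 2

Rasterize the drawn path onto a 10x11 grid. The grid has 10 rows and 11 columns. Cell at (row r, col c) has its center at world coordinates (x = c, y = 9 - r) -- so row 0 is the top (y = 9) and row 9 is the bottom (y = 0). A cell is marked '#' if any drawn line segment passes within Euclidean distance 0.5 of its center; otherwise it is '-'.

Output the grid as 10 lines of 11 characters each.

Segment 0: (8,2) -> (9,2)
Segment 1: (9,2) -> (10,2)
Segment 2: (10,2) -> (10,1)
Segment 3: (10,1) -> (10,6)
Segment 4: (10,6) -> (10,9)
Segment 5: (10,9) -> (10,6)
Segment 6: (10,6) -> (10,8)

Answer: ----------#
----------#
----------#
----------#
----------#
----------#
----------#
--------###
----------#
-----------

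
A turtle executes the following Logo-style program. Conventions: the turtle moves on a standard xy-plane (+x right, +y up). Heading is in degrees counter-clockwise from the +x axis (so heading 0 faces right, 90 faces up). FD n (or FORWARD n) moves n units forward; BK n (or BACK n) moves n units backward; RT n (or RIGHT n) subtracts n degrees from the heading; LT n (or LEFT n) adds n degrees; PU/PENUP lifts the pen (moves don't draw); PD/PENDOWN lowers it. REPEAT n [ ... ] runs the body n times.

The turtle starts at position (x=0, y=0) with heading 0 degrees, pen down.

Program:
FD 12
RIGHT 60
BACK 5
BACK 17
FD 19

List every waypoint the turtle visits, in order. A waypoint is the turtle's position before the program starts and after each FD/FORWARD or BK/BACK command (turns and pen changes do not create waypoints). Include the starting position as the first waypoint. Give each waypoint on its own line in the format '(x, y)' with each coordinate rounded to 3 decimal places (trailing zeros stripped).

Executing turtle program step by step:
Start: pos=(0,0), heading=0, pen down
FD 12: (0,0) -> (12,0) [heading=0, draw]
RT 60: heading 0 -> 300
BK 5: (12,0) -> (9.5,4.33) [heading=300, draw]
BK 17: (9.5,4.33) -> (1,19.053) [heading=300, draw]
FD 19: (1,19.053) -> (10.5,2.598) [heading=300, draw]
Final: pos=(10.5,2.598), heading=300, 4 segment(s) drawn
Waypoints (5 total):
(0, 0)
(12, 0)
(9.5, 4.33)
(1, 19.053)
(10.5, 2.598)

Answer: (0, 0)
(12, 0)
(9.5, 4.33)
(1, 19.053)
(10.5, 2.598)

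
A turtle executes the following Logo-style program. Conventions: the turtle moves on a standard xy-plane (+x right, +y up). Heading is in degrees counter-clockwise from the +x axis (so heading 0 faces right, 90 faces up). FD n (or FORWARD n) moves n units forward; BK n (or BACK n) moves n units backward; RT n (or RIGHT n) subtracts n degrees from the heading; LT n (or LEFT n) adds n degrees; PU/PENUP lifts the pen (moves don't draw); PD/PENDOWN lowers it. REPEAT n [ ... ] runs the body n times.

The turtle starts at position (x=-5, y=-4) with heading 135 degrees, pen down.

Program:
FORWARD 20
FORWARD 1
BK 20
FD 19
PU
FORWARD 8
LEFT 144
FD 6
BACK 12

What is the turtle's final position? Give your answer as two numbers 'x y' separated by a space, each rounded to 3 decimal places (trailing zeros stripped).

Answer: -25.738 21.725

Derivation:
Executing turtle program step by step:
Start: pos=(-5,-4), heading=135, pen down
FD 20: (-5,-4) -> (-19.142,10.142) [heading=135, draw]
FD 1: (-19.142,10.142) -> (-19.849,10.849) [heading=135, draw]
BK 20: (-19.849,10.849) -> (-5.707,-3.293) [heading=135, draw]
FD 19: (-5.707,-3.293) -> (-19.142,10.142) [heading=135, draw]
PU: pen up
FD 8: (-19.142,10.142) -> (-24.799,15.799) [heading=135, move]
LT 144: heading 135 -> 279
FD 6: (-24.799,15.799) -> (-23.86,9.873) [heading=279, move]
BK 12: (-23.86,9.873) -> (-25.738,21.725) [heading=279, move]
Final: pos=(-25.738,21.725), heading=279, 4 segment(s) drawn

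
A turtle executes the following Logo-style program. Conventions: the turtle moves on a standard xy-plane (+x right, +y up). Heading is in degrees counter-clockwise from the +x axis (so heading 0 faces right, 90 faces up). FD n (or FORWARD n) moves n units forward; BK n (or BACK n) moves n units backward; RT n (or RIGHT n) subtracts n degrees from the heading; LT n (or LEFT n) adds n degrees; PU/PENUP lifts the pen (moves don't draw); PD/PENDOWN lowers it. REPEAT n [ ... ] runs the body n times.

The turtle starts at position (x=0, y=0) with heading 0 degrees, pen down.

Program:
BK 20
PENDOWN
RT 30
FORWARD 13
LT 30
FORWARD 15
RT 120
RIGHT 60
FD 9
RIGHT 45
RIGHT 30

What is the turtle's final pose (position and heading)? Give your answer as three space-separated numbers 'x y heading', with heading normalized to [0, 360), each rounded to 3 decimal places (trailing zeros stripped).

Executing turtle program step by step:
Start: pos=(0,0), heading=0, pen down
BK 20: (0,0) -> (-20,0) [heading=0, draw]
PD: pen down
RT 30: heading 0 -> 330
FD 13: (-20,0) -> (-8.742,-6.5) [heading=330, draw]
LT 30: heading 330 -> 0
FD 15: (-8.742,-6.5) -> (6.258,-6.5) [heading=0, draw]
RT 120: heading 0 -> 240
RT 60: heading 240 -> 180
FD 9: (6.258,-6.5) -> (-2.742,-6.5) [heading=180, draw]
RT 45: heading 180 -> 135
RT 30: heading 135 -> 105
Final: pos=(-2.742,-6.5), heading=105, 4 segment(s) drawn

Answer: -2.742 -6.5 105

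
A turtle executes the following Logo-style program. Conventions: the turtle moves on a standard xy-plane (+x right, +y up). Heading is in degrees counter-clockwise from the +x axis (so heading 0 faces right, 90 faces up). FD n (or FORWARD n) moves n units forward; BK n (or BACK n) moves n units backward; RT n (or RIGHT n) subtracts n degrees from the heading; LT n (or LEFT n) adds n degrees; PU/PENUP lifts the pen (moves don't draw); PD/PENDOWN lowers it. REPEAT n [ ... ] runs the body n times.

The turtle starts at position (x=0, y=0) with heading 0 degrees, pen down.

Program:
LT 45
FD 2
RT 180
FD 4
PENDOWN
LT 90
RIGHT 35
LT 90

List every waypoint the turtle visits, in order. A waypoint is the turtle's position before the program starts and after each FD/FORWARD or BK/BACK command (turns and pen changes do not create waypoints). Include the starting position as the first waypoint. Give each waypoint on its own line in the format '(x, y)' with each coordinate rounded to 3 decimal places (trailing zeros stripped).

Answer: (0, 0)
(1.414, 1.414)
(-1.414, -1.414)

Derivation:
Executing turtle program step by step:
Start: pos=(0,0), heading=0, pen down
LT 45: heading 0 -> 45
FD 2: (0,0) -> (1.414,1.414) [heading=45, draw]
RT 180: heading 45 -> 225
FD 4: (1.414,1.414) -> (-1.414,-1.414) [heading=225, draw]
PD: pen down
LT 90: heading 225 -> 315
RT 35: heading 315 -> 280
LT 90: heading 280 -> 10
Final: pos=(-1.414,-1.414), heading=10, 2 segment(s) drawn
Waypoints (3 total):
(0, 0)
(1.414, 1.414)
(-1.414, -1.414)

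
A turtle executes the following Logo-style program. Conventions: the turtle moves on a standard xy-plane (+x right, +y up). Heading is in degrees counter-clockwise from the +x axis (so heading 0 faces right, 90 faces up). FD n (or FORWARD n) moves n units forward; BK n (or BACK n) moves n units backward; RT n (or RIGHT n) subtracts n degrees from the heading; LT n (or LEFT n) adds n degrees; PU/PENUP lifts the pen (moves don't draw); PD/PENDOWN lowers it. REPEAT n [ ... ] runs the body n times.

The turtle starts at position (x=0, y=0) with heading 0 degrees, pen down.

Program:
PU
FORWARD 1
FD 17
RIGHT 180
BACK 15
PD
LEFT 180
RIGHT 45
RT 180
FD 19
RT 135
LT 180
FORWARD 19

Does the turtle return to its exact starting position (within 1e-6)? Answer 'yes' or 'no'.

Executing turtle program step by step:
Start: pos=(0,0), heading=0, pen down
PU: pen up
FD 1: (0,0) -> (1,0) [heading=0, move]
FD 17: (1,0) -> (18,0) [heading=0, move]
RT 180: heading 0 -> 180
BK 15: (18,0) -> (33,0) [heading=180, move]
PD: pen down
LT 180: heading 180 -> 0
RT 45: heading 0 -> 315
RT 180: heading 315 -> 135
FD 19: (33,0) -> (19.565,13.435) [heading=135, draw]
RT 135: heading 135 -> 0
LT 180: heading 0 -> 180
FD 19: (19.565,13.435) -> (0.565,13.435) [heading=180, draw]
Final: pos=(0.565,13.435), heading=180, 2 segment(s) drawn

Start position: (0, 0)
Final position: (0.565, 13.435)
Distance = 13.447; >= 1e-6 -> NOT closed

Answer: no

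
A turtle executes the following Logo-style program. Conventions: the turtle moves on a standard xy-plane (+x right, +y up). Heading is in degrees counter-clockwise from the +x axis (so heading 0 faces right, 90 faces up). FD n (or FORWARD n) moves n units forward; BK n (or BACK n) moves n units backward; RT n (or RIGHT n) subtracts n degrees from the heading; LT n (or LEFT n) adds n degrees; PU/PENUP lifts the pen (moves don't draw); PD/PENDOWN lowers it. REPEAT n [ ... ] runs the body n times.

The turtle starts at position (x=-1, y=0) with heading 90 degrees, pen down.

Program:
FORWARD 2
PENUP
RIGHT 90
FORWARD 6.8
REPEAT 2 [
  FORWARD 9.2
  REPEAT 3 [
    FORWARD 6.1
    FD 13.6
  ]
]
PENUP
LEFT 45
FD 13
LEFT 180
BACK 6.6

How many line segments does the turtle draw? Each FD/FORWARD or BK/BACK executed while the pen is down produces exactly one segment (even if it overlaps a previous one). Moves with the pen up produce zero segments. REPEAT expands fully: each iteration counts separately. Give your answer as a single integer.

Executing turtle program step by step:
Start: pos=(-1,0), heading=90, pen down
FD 2: (-1,0) -> (-1,2) [heading=90, draw]
PU: pen up
RT 90: heading 90 -> 0
FD 6.8: (-1,2) -> (5.8,2) [heading=0, move]
REPEAT 2 [
  -- iteration 1/2 --
  FD 9.2: (5.8,2) -> (15,2) [heading=0, move]
  REPEAT 3 [
    -- iteration 1/3 --
    FD 6.1: (15,2) -> (21.1,2) [heading=0, move]
    FD 13.6: (21.1,2) -> (34.7,2) [heading=0, move]
    -- iteration 2/3 --
    FD 6.1: (34.7,2) -> (40.8,2) [heading=0, move]
    FD 13.6: (40.8,2) -> (54.4,2) [heading=0, move]
    -- iteration 3/3 --
    FD 6.1: (54.4,2) -> (60.5,2) [heading=0, move]
    FD 13.6: (60.5,2) -> (74.1,2) [heading=0, move]
  ]
  -- iteration 2/2 --
  FD 9.2: (74.1,2) -> (83.3,2) [heading=0, move]
  REPEAT 3 [
    -- iteration 1/3 --
    FD 6.1: (83.3,2) -> (89.4,2) [heading=0, move]
    FD 13.6: (89.4,2) -> (103,2) [heading=0, move]
    -- iteration 2/3 --
    FD 6.1: (103,2) -> (109.1,2) [heading=0, move]
    FD 13.6: (109.1,2) -> (122.7,2) [heading=0, move]
    -- iteration 3/3 --
    FD 6.1: (122.7,2) -> (128.8,2) [heading=0, move]
    FD 13.6: (128.8,2) -> (142.4,2) [heading=0, move]
  ]
]
PU: pen up
LT 45: heading 0 -> 45
FD 13: (142.4,2) -> (151.592,11.192) [heading=45, move]
LT 180: heading 45 -> 225
BK 6.6: (151.592,11.192) -> (156.259,15.859) [heading=225, move]
Final: pos=(156.259,15.859), heading=225, 1 segment(s) drawn
Segments drawn: 1

Answer: 1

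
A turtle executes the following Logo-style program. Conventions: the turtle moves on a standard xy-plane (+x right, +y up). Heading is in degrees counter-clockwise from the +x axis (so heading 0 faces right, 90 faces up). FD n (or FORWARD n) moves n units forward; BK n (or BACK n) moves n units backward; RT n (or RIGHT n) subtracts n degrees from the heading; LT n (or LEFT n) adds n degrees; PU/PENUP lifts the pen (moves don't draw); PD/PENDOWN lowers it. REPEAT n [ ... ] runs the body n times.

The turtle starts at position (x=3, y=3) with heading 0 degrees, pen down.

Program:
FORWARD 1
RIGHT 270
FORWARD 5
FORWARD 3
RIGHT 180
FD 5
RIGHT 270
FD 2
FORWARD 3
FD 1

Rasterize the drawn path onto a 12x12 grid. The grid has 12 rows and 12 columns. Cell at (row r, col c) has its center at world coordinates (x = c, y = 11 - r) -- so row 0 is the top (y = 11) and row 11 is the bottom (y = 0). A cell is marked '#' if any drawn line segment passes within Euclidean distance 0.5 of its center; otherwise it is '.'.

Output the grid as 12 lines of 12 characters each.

Answer: ....#.......
....#.......
....#.......
....#.......
....#.......
....#######.
....#.......
....#.......
...##.......
............
............
............

Derivation:
Segment 0: (3,3) -> (4,3)
Segment 1: (4,3) -> (4,8)
Segment 2: (4,8) -> (4,11)
Segment 3: (4,11) -> (4,6)
Segment 4: (4,6) -> (6,6)
Segment 5: (6,6) -> (9,6)
Segment 6: (9,6) -> (10,6)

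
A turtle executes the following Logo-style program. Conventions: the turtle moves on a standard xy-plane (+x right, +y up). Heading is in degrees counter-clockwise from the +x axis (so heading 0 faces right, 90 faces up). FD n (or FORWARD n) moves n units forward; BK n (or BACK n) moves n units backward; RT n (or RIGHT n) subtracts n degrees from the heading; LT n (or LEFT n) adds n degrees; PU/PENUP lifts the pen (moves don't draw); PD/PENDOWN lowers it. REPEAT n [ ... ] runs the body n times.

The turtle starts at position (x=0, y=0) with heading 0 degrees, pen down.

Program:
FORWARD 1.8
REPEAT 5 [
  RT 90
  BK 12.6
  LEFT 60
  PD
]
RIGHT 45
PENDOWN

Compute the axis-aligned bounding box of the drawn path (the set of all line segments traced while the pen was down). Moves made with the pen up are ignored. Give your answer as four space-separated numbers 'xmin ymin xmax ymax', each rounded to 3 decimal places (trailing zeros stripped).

Answer: 0 0 42.524 29.812

Derivation:
Executing turtle program step by step:
Start: pos=(0,0), heading=0, pen down
FD 1.8: (0,0) -> (1.8,0) [heading=0, draw]
REPEAT 5 [
  -- iteration 1/5 --
  RT 90: heading 0 -> 270
  BK 12.6: (1.8,0) -> (1.8,12.6) [heading=270, draw]
  LT 60: heading 270 -> 330
  PD: pen down
  -- iteration 2/5 --
  RT 90: heading 330 -> 240
  BK 12.6: (1.8,12.6) -> (8.1,23.512) [heading=240, draw]
  LT 60: heading 240 -> 300
  PD: pen down
  -- iteration 3/5 --
  RT 90: heading 300 -> 210
  BK 12.6: (8.1,23.512) -> (19.012,29.812) [heading=210, draw]
  LT 60: heading 210 -> 270
  PD: pen down
  -- iteration 4/5 --
  RT 90: heading 270 -> 180
  BK 12.6: (19.012,29.812) -> (31.612,29.812) [heading=180, draw]
  LT 60: heading 180 -> 240
  PD: pen down
  -- iteration 5/5 --
  RT 90: heading 240 -> 150
  BK 12.6: (31.612,29.812) -> (42.524,23.512) [heading=150, draw]
  LT 60: heading 150 -> 210
  PD: pen down
]
RT 45: heading 210 -> 165
PD: pen down
Final: pos=(42.524,23.512), heading=165, 6 segment(s) drawn

Segment endpoints: x in {0, 1.8, 1.8, 8.1, 19.012, 31.612, 42.524}, y in {0, 12.6, 23.512, 23.512, 29.812}
xmin=0, ymin=0, xmax=42.524, ymax=29.812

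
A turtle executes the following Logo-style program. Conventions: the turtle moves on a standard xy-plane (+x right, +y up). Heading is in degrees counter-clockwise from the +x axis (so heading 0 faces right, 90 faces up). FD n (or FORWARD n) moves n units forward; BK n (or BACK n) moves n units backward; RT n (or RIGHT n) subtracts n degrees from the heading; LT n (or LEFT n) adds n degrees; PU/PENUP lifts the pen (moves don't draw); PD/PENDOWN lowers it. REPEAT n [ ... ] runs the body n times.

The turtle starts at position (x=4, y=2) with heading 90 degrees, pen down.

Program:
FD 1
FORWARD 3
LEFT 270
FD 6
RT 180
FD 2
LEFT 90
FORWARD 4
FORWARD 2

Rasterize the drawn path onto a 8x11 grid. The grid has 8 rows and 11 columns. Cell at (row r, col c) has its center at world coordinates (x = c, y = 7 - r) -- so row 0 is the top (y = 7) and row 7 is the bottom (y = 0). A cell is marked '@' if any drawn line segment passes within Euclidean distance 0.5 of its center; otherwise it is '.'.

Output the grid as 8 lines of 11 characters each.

Segment 0: (4,2) -> (4,3)
Segment 1: (4,3) -> (4,6)
Segment 2: (4,6) -> (10,6)
Segment 3: (10,6) -> (8,6)
Segment 4: (8,6) -> (8,2)
Segment 5: (8,2) -> (8,-0)

Answer: ...........
....@@@@@@@
....@...@..
....@...@..
....@...@..
....@...@..
........@..
........@..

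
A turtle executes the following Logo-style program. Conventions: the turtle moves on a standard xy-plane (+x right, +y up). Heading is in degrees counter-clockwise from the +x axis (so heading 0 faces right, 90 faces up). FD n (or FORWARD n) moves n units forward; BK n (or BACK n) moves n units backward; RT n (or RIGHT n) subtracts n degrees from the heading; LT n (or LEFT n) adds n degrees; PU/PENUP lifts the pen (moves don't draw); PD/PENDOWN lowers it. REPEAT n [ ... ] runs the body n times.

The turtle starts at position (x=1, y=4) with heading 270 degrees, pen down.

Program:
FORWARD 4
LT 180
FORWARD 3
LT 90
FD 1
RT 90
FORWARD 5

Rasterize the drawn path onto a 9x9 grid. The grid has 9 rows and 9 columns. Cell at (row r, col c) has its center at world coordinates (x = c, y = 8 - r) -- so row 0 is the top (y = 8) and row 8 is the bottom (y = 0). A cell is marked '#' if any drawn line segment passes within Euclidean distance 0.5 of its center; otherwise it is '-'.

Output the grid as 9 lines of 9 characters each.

Answer: #--------
#--------
#--------
#--------
##-------
##-------
-#-------
-#-------
-#-------

Derivation:
Segment 0: (1,4) -> (1,0)
Segment 1: (1,0) -> (1,3)
Segment 2: (1,3) -> (0,3)
Segment 3: (0,3) -> (0,8)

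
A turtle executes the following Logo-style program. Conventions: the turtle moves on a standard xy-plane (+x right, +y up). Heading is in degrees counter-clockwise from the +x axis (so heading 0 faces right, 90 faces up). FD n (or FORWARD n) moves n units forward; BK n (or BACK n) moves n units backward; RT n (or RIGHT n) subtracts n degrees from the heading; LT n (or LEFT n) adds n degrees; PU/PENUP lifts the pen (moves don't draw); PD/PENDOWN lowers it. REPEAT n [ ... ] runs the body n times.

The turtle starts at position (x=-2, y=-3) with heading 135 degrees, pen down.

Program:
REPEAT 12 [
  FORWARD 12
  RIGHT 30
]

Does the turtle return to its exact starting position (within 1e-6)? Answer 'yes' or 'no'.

Answer: yes

Derivation:
Executing turtle program step by step:
Start: pos=(-2,-3), heading=135, pen down
REPEAT 12 [
  -- iteration 1/12 --
  FD 12: (-2,-3) -> (-10.485,5.485) [heading=135, draw]
  RT 30: heading 135 -> 105
  -- iteration 2/12 --
  FD 12: (-10.485,5.485) -> (-13.591,17.076) [heading=105, draw]
  RT 30: heading 105 -> 75
  -- iteration 3/12 --
  FD 12: (-13.591,17.076) -> (-10.485,28.668) [heading=75, draw]
  RT 30: heading 75 -> 45
  -- iteration 4/12 --
  FD 12: (-10.485,28.668) -> (-2,37.153) [heading=45, draw]
  RT 30: heading 45 -> 15
  -- iteration 5/12 --
  FD 12: (-2,37.153) -> (9.591,40.259) [heading=15, draw]
  RT 30: heading 15 -> 345
  -- iteration 6/12 --
  FD 12: (9.591,40.259) -> (21.182,37.153) [heading=345, draw]
  RT 30: heading 345 -> 315
  -- iteration 7/12 --
  FD 12: (21.182,37.153) -> (29.668,28.668) [heading=315, draw]
  RT 30: heading 315 -> 285
  -- iteration 8/12 --
  FD 12: (29.668,28.668) -> (32.773,17.076) [heading=285, draw]
  RT 30: heading 285 -> 255
  -- iteration 9/12 --
  FD 12: (32.773,17.076) -> (29.668,5.485) [heading=255, draw]
  RT 30: heading 255 -> 225
  -- iteration 10/12 --
  FD 12: (29.668,5.485) -> (21.182,-3) [heading=225, draw]
  RT 30: heading 225 -> 195
  -- iteration 11/12 --
  FD 12: (21.182,-3) -> (9.591,-6.106) [heading=195, draw]
  RT 30: heading 195 -> 165
  -- iteration 12/12 --
  FD 12: (9.591,-6.106) -> (-2,-3) [heading=165, draw]
  RT 30: heading 165 -> 135
]
Final: pos=(-2,-3), heading=135, 12 segment(s) drawn

Start position: (-2, -3)
Final position: (-2, -3)
Distance = 0; < 1e-6 -> CLOSED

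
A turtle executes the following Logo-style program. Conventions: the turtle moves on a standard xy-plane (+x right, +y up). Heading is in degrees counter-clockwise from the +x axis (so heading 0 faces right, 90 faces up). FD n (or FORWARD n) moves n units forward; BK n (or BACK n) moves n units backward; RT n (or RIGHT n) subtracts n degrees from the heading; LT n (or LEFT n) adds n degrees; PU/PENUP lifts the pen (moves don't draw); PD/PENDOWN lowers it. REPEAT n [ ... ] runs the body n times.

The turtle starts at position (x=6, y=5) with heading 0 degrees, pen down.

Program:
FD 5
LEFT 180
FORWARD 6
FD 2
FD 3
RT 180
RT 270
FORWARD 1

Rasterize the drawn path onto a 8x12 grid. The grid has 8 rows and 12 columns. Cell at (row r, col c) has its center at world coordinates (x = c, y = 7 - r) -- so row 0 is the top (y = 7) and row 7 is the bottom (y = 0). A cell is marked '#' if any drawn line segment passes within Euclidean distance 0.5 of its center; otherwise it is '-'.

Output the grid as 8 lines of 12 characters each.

Segment 0: (6,5) -> (11,5)
Segment 1: (11,5) -> (5,5)
Segment 2: (5,5) -> (3,5)
Segment 3: (3,5) -> (0,5)
Segment 4: (0,5) -> (-0,6)

Answer: ------------
#-----------
############
------------
------------
------------
------------
------------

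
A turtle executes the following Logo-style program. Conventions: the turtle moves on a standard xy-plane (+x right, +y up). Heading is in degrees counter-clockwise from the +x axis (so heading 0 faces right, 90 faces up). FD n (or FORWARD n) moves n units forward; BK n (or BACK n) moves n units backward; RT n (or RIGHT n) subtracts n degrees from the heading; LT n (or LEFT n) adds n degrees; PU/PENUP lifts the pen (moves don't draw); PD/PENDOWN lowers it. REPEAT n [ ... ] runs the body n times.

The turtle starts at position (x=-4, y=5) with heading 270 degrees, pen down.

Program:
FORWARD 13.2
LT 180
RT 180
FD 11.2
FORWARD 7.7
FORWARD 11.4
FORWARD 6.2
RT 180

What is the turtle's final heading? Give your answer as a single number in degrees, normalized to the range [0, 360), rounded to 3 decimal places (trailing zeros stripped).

Answer: 90

Derivation:
Executing turtle program step by step:
Start: pos=(-4,5), heading=270, pen down
FD 13.2: (-4,5) -> (-4,-8.2) [heading=270, draw]
LT 180: heading 270 -> 90
RT 180: heading 90 -> 270
FD 11.2: (-4,-8.2) -> (-4,-19.4) [heading=270, draw]
FD 7.7: (-4,-19.4) -> (-4,-27.1) [heading=270, draw]
FD 11.4: (-4,-27.1) -> (-4,-38.5) [heading=270, draw]
FD 6.2: (-4,-38.5) -> (-4,-44.7) [heading=270, draw]
RT 180: heading 270 -> 90
Final: pos=(-4,-44.7), heading=90, 5 segment(s) drawn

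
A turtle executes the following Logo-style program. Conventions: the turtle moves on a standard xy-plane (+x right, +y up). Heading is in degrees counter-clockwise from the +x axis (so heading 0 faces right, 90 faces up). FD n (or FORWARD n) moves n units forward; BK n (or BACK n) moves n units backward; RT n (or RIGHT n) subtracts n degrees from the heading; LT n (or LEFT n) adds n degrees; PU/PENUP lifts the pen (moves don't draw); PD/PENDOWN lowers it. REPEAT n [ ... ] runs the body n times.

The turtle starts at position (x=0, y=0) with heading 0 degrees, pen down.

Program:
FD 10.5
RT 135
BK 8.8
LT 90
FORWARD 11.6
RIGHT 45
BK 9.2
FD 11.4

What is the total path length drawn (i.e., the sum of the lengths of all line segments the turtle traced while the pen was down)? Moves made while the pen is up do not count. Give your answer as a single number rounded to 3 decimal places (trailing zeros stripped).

Answer: 51.5

Derivation:
Executing turtle program step by step:
Start: pos=(0,0), heading=0, pen down
FD 10.5: (0,0) -> (10.5,0) [heading=0, draw]
RT 135: heading 0 -> 225
BK 8.8: (10.5,0) -> (16.723,6.223) [heading=225, draw]
LT 90: heading 225 -> 315
FD 11.6: (16.723,6.223) -> (24.925,-1.98) [heading=315, draw]
RT 45: heading 315 -> 270
BK 9.2: (24.925,-1.98) -> (24.925,7.22) [heading=270, draw]
FD 11.4: (24.925,7.22) -> (24.925,-4.18) [heading=270, draw]
Final: pos=(24.925,-4.18), heading=270, 5 segment(s) drawn

Segment lengths:
  seg 1: (0,0) -> (10.5,0), length = 10.5
  seg 2: (10.5,0) -> (16.723,6.223), length = 8.8
  seg 3: (16.723,6.223) -> (24.925,-1.98), length = 11.6
  seg 4: (24.925,-1.98) -> (24.925,7.22), length = 9.2
  seg 5: (24.925,7.22) -> (24.925,-4.18), length = 11.4
Total = 51.5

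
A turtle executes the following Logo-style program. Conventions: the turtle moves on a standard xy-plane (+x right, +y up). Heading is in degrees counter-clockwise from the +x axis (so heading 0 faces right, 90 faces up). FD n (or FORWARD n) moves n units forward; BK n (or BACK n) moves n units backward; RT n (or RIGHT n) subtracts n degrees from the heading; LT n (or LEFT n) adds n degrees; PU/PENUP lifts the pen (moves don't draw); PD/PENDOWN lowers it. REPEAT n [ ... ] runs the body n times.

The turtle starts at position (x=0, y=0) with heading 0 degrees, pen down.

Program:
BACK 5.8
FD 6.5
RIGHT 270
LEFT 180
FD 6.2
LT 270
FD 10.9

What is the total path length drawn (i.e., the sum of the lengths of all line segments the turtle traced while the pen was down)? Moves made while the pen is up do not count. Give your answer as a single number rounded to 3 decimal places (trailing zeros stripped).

Executing turtle program step by step:
Start: pos=(0,0), heading=0, pen down
BK 5.8: (0,0) -> (-5.8,0) [heading=0, draw]
FD 6.5: (-5.8,0) -> (0.7,0) [heading=0, draw]
RT 270: heading 0 -> 90
LT 180: heading 90 -> 270
FD 6.2: (0.7,0) -> (0.7,-6.2) [heading=270, draw]
LT 270: heading 270 -> 180
FD 10.9: (0.7,-6.2) -> (-10.2,-6.2) [heading=180, draw]
Final: pos=(-10.2,-6.2), heading=180, 4 segment(s) drawn

Segment lengths:
  seg 1: (0,0) -> (-5.8,0), length = 5.8
  seg 2: (-5.8,0) -> (0.7,0), length = 6.5
  seg 3: (0.7,0) -> (0.7,-6.2), length = 6.2
  seg 4: (0.7,-6.2) -> (-10.2,-6.2), length = 10.9
Total = 29.4

Answer: 29.4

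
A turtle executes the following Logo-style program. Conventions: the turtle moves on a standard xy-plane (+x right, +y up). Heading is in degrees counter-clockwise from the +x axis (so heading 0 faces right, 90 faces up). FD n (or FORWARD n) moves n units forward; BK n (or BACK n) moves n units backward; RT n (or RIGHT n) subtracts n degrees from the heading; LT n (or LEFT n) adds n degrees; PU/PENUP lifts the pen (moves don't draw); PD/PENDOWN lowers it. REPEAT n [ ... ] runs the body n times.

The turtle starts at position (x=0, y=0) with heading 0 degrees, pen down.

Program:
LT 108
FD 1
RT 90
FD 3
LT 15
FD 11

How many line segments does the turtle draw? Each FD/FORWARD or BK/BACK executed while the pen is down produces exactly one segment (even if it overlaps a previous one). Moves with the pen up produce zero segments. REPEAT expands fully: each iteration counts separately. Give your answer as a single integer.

Executing turtle program step by step:
Start: pos=(0,0), heading=0, pen down
LT 108: heading 0 -> 108
FD 1: (0,0) -> (-0.309,0.951) [heading=108, draw]
RT 90: heading 108 -> 18
FD 3: (-0.309,0.951) -> (2.544,1.878) [heading=18, draw]
LT 15: heading 18 -> 33
FD 11: (2.544,1.878) -> (11.77,7.869) [heading=33, draw]
Final: pos=(11.77,7.869), heading=33, 3 segment(s) drawn
Segments drawn: 3

Answer: 3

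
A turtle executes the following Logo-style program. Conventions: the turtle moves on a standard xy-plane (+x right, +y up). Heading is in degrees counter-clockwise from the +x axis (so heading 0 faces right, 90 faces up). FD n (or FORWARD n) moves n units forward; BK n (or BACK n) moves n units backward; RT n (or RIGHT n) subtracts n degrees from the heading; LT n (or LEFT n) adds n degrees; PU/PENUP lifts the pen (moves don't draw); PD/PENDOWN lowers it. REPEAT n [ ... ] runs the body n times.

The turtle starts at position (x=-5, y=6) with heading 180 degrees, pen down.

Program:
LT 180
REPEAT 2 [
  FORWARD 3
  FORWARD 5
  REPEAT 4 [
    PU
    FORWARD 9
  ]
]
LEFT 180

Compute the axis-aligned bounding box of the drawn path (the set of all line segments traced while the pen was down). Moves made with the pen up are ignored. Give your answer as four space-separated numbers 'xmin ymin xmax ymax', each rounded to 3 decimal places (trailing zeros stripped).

Answer: -5 6 3 6

Derivation:
Executing turtle program step by step:
Start: pos=(-5,6), heading=180, pen down
LT 180: heading 180 -> 0
REPEAT 2 [
  -- iteration 1/2 --
  FD 3: (-5,6) -> (-2,6) [heading=0, draw]
  FD 5: (-2,6) -> (3,6) [heading=0, draw]
  REPEAT 4 [
    -- iteration 1/4 --
    PU: pen up
    FD 9: (3,6) -> (12,6) [heading=0, move]
    -- iteration 2/4 --
    PU: pen up
    FD 9: (12,6) -> (21,6) [heading=0, move]
    -- iteration 3/4 --
    PU: pen up
    FD 9: (21,6) -> (30,6) [heading=0, move]
    -- iteration 4/4 --
    PU: pen up
    FD 9: (30,6) -> (39,6) [heading=0, move]
  ]
  -- iteration 2/2 --
  FD 3: (39,6) -> (42,6) [heading=0, move]
  FD 5: (42,6) -> (47,6) [heading=0, move]
  REPEAT 4 [
    -- iteration 1/4 --
    PU: pen up
    FD 9: (47,6) -> (56,6) [heading=0, move]
    -- iteration 2/4 --
    PU: pen up
    FD 9: (56,6) -> (65,6) [heading=0, move]
    -- iteration 3/4 --
    PU: pen up
    FD 9: (65,6) -> (74,6) [heading=0, move]
    -- iteration 4/4 --
    PU: pen up
    FD 9: (74,6) -> (83,6) [heading=0, move]
  ]
]
LT 180: heading 0 -> 180
Final: pos=(83,6), heading=180, 2 segment(s) drawn

Segment endpoints: x in {-5, -2, 3}, y in {6, 6, 6}
xmin=-5, ymin=6, xmax=3, ymax=6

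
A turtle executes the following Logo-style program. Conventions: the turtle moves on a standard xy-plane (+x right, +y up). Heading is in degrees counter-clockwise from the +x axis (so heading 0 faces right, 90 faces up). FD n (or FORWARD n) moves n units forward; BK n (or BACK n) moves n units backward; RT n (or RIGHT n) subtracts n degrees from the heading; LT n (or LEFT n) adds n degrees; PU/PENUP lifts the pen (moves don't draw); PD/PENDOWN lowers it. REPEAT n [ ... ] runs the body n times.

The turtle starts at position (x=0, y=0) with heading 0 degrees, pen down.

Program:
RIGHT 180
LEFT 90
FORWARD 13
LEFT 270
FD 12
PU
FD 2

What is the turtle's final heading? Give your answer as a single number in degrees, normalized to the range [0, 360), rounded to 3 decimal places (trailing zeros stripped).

Answer: 180

Derivation:
Executing turtle program step by step:
Start: pos=(0,0), heading=0, pen down
RT 180: heading 0 -> 180
LT 90: heading 180 -> 270
FD 13: (0,0) -> (0,-13) [heading=270, draw]
LT 270: heading 270 -> 180
FD 12: (0,-13) -> (-12,-13) [heading=180, draw]
PU: pen up
FD 2: (-12,-13) -> (-14,-13) [heading=180, move]
Final: pos=(-14,-13), heading=180, 2 segment(s) drawn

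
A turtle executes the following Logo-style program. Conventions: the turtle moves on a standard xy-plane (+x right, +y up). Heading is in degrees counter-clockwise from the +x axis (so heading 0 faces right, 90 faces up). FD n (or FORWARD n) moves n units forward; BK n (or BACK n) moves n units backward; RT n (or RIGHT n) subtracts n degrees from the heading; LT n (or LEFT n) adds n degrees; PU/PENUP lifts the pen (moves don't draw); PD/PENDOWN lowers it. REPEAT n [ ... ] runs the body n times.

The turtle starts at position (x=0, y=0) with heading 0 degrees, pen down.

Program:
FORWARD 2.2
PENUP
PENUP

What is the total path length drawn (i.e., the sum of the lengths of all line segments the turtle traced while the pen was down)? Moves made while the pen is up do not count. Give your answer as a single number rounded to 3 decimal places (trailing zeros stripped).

Executing turtle program step by step:
Start: pos=(0,0), heading=0, pen down
FD 2.2: (0,0) -> (2.2,0) [heading=0, draw]
PU: pen up
PU: pen up
Final: pos=(2.2,0), heading=0, 1 segment(s) drawn

Segment lengths:
  seg 1: (0,0) -> (2.2,0), length = 2.2
Total = 2.2

Answer: 2.2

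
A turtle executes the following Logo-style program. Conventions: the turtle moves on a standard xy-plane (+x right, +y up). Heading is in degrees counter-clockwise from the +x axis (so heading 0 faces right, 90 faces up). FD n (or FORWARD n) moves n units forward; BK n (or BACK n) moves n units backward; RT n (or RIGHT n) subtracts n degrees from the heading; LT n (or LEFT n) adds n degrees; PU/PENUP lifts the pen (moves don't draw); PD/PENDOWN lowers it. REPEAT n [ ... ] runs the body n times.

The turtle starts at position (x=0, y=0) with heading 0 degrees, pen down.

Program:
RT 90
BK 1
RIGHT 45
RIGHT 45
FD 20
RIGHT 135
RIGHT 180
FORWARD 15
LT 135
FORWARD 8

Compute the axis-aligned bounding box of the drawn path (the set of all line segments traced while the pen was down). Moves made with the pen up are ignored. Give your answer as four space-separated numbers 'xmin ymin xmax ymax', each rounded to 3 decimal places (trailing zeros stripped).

Answer: -30.607 -9.607 0 1

Derivation:
Executing turtle program step by step:
Start: pos=(0,0), heading=0, pen down
RT 90: heading 0 -> 270
BK 1: (0,0) -> (0,1) [heading=270, draw]
RT 45: heading 270 -> 225
RT 45: heading 225 -> 180
FD 20: (0,1) -> (-20,1) [heading=180, draw]
RT 135: heading 180 -> 45
RT 180: heading 45 -> 225
FD 15: (-20,1) -> (-30.607,-9.607) [heading=225, draw]
LT 135: heading 225 -> 0
FD 8: (-30.607,-9.607) -> (-22.607,-9.607) [heading=0, draw]
Final: pos=(-22.607,-9.607), heading=0, 4 segment(s) drawn

Segment endpoints: x in {-30.607, -22.607, -20, 0, 0}, y in {-9.607, -9.607, 0, 1, 1}
xmin=-30.607, ymin=-9.607, xmax=0, ymax=1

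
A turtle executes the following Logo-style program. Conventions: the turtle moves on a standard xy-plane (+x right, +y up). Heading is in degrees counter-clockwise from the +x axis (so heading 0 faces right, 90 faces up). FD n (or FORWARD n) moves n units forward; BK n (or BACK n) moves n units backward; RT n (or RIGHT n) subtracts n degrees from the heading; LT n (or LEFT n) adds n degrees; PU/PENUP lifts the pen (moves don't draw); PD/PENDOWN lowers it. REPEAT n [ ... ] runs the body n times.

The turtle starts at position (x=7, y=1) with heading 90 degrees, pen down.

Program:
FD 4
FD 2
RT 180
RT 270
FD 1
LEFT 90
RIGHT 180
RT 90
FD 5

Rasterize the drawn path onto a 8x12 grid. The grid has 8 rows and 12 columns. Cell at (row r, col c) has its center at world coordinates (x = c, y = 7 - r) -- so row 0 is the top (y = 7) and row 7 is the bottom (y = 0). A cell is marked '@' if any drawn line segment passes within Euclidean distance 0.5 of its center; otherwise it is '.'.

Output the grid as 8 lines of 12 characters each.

Segment 0: (7,1) -> (7,5)
Segment 1: (7,5) -> (7,7)
Segment 2: (7,7) -> (8,7)
Segment 3: (8,7) -> (3,7)

Answer: ...@@@@@@...
.......@....
.......@....
.......@....
.......@....
.......@....
.......@....
............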